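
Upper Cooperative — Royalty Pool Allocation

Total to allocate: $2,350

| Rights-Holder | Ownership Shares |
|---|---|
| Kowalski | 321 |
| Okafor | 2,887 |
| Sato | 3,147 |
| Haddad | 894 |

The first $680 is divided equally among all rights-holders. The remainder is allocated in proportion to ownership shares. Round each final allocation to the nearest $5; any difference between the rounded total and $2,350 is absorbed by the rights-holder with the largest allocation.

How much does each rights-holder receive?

Kowalski: $245 | Okafor: $835 | Sato: $895 | Haddad: $375

Equal tier: $680 ÷ 4 = $170 apiece.
Remainder $1,670 by ownership shares (total 7,249): Kowalski 73.95 → $75; Okafor 665.10 → $665; Sato 725.00 → $725; Haddad 205.96 → $205.
Totals: Kowalski $170 + $75 = $245; Okafor $170 + $665 = $835; Sato $170 + $725 = $895; Haddad $170 + $205 = $375.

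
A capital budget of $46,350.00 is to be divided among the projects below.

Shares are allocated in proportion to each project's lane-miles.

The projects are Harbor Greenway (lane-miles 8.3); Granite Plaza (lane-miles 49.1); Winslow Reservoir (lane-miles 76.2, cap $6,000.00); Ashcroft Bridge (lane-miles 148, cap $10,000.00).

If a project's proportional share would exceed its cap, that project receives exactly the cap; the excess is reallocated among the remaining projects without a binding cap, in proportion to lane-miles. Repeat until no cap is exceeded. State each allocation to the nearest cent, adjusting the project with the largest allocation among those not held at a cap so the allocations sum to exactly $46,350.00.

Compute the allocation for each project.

Harbor Greenway: $4,388.59; Granite Plaza: $25,961.41; Winslow Reservoir: $6,000.00; Ashcroft Bridge: $10,000.00

Lane-miles total: 281.6.
Pro-rata shares before constraints: Harbor Greenway 1,366.1399; Granite Plaza 8,081.6229; Winslow Reservoir 12,542.1520; Ashcroft Bridge 24,360.0852.
Held at cap: Winslow Reservoir ($6,000.00), Ashcroft Bridge ($10,000.00); residual $30,350.00 reallocated over remaining lane-miles 57.4.
Redistributed shares: Harbor Greenway 4,388.5889 → $4,388.59; Granite Plaza 25,961.4111 → $25,961.41.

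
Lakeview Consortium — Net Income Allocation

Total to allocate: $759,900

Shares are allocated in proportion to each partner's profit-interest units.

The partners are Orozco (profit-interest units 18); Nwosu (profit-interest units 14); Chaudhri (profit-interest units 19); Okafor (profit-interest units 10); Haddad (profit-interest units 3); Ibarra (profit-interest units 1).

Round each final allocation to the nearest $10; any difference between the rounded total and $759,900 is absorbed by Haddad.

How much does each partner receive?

Orozco: $210,430 | Nwosu: $163,670 | Chaudhri: $222,120 | Okafor: $116,910 | Haddad: $35,080 | Ibarra: $11,690

Profit-interest units total: 65.
Unrounded shares: Orozco 18/65 × $759,900 = 210,433.85; Nwosu 14/65 × $759,900 = 163,670.77; Chaudhri 19/65 × $759,900 = 222,124.62; Okafor 10/65 × $759,900 = 116,907.69; Haddad 3/65 × $759,900 = 35,072.31; Ibarra 1/65 × $759,900 = 11,690.77.
After rounding ($10): Orozco $210,430; Nwosu $163,670; Chaudhri $222,120; Okafor $116,910; Haddad $35,070; Ibarra $11,690. Sum = $759,890.
Difference $759,900 − $759,890 = +$10 applied to Haddad: Haddad becomes $35,080.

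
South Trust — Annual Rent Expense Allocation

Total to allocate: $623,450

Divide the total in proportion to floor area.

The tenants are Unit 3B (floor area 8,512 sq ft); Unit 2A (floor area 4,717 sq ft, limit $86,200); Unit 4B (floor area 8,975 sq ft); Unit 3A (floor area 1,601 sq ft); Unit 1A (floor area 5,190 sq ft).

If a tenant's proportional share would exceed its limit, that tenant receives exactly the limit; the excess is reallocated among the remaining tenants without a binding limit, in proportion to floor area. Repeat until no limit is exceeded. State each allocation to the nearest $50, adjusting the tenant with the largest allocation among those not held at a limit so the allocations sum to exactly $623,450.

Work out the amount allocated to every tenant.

Unit 3B: $188,350 · Unit 2A: $86,200 · Unit 4B: $198,600 · Unit 3A: $35,450 · Unit 1A: $114,850

Floor area total: 28,995.
Unconstrained shares: Unit 3B 183,024.88; Unit 2A 101,424.85; Unit 4B 192,980.30; Unit 3A 34,424.67; Unit 1A 111,595.29.
Cap binds for Unit 2A ($86,200); residual $537,250 reallocated over remaining floor area 24,278.
Redistributed shares: Unit 3B 188,362.80 → $188,350; Unit 4B 198,608.57 → $198,600; Unit 3A 35,428.67 → $35,450; Unit 1A 114,849.97 → $114,850.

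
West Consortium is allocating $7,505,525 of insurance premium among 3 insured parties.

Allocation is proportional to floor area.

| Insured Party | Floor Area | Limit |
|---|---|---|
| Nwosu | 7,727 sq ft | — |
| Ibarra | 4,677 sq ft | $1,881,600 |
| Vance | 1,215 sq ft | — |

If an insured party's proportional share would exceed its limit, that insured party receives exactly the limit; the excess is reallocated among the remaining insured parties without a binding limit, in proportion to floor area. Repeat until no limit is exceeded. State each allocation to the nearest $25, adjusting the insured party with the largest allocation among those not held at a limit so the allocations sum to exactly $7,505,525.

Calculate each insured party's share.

Total floor area = 13,619.
Proportional shares (ignoring caps): Nwosu 4,258,403.09; Ibarra 2,577,527.02; Vance 669,594.89.
Cap binds for Ibarra ($1,881,600); remaining pool $5,623,925 reallocated over remaining floor area 8,942.
Redistributed shares: Nwosu 4,859,770.57 → $4,859,775; Vance 764,154.43 → $764,150.

Nwosu: $4,859,775 | Ibarra: $1,881,600 | Vance: $764,150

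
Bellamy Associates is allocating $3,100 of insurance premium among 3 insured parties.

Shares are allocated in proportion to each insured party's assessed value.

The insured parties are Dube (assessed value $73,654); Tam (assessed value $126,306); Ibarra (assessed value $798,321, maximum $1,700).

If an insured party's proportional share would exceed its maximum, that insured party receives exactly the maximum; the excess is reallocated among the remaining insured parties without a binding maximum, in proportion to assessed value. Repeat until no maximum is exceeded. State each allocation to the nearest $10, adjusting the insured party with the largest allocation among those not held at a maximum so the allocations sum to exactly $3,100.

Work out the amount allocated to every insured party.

Dube: $520; Tam: $880; Ibarra: $1,700

Total assessed value = 998,281.
Proportional shares (ignoring caps): Dube 228.72; Tam 392.22; Ibarra 2,479.06.
Capped: Ibarra ($1,700); residual $1,400 reallocated over remaining assessed value 199,960.
Shares after redistribution: Dube 515.68 → $520; Tam 884.32 → $880.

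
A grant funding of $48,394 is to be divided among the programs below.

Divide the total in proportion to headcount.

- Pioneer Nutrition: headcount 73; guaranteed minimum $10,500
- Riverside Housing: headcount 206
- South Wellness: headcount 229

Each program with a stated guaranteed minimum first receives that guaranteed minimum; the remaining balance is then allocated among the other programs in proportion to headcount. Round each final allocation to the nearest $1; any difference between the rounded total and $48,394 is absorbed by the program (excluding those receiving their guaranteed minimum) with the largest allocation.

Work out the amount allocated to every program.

Pioneer Nutrition: $10,500 · Riverside Housing: $17,945 · South Wellness: $19,949

Guaranteed amounts: Pioneer Nutrition $10,500. Remaining pool $37,894.
Remaining pool split over remaining headcount 435: Riverside Housing 17,945.20 → $17,945; South Wellness 19,948.80 → $19,949.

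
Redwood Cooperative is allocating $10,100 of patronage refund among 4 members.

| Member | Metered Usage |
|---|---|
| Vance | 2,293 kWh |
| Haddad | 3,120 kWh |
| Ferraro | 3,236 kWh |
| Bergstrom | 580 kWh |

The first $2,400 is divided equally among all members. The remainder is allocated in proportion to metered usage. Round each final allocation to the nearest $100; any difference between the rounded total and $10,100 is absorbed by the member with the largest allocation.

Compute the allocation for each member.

$2,400 shared equally gives $600 per member.
Remainder $7,700 by metered usage (total 9,229): Vance 1,913.11 → $1,900; Haddad 2,603.10 → $2,600; Ferraro 2,699.88 → $2,700; Bergstrom 483.91 → $500.
Totals: Vance $600 + $1,900 = $2,500; Haddad $600 + $2,600 = $3,200; Ferraro $600 + $2,700 = $3,300; Bergstrom $600 + $500 = $1,100.

Vance: $2,500; Haddad: $3,200; Ferraro: $3,300; Bergstrom: $1,100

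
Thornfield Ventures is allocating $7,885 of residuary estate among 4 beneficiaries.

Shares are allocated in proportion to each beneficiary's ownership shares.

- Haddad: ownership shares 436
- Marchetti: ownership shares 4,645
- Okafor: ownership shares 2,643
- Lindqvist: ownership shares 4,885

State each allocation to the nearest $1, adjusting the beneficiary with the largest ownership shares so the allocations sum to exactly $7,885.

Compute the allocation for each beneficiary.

Ownership shares total: 12,609.
Pro-rata amounts: Haddad 436/12,609 × $7,885 = 272.65; Marchetti 4,645/12,609 × $7,885 = 2,904.74; Okafor 2,643/12,609 × $7,885 = 1,652.79; Lindqvist 4,885/12,609 × $7,885 = 3,054.82.
At nearest $1: Haddad $273; Marchetti $2,905; Okafor $1,653; Lindqvist $3,055. Sum = $7,886.
Difference $7,885 − $7,886 = −$1 applied to largest ownership shares (Lindqvist): Lindqvist becomes $3,054.

Haddad: $273 · Marchetti: $2,905 · Okafor: $1,653 · Lindqvist: $3,054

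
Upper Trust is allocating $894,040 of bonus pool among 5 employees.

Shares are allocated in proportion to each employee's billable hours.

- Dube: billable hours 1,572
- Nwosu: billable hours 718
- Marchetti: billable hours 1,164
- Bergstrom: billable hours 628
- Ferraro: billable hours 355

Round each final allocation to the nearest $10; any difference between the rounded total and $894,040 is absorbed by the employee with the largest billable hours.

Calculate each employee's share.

Total billable hours = 4,437.
Unrounded shares: Dube 1,572/4,437 × $894,040 = 316,752.51; Nwosu 718/4,437 × $894,040 = 144,674.49; Marchetti 1,164/4,437 × $894,040 = 234,541.93; Bergstrom 628/4,437 × $894,040 = 126,539.81; Ferraro 355/4,437 × $894,040 = 71,531.26.
Rounded to nearest $10: Dube $316,750; Nwosu $144,670; Marchetti $234,540; Bergstrom $126,540; Ferraro $71,530. Sum = $894,030.
Difference $894,040 − $894,030 = +$10 applied to largest billable hours (Dube): Dube becomes $316,760.

Dube: $316,760 | Nwosu: $144,670 | Marchetti: $234,540 | Bergstrom: $126,540 | Ferraro: $71,530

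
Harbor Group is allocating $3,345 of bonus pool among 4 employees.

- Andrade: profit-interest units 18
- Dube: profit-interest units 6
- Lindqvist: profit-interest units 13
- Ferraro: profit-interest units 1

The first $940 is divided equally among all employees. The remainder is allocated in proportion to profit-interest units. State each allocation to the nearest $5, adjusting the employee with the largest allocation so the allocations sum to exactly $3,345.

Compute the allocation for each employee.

Andrade: $1,370 · Dube: $615 · Lindqvist: $1,060 · Ferraro: $300

Equal tier: $940 ÷ 4 = $235 apiece.
Remainder $2,405 by profit-interest units (total 38): Andrade 1,139.21 → $1,140; Dube 379.74 → $380; Lindqvist 822.76 → $825; Ferraro 63.29 → $65.
Rounding difference −$5 on remainder applied to Andrade.
Totals: Andrade $235 + $1,135 = $1,370; Dube $235 + $380 = $615; Lindqvist $235 + $825 = $1,060; Ferraro $235 + $65 = $300.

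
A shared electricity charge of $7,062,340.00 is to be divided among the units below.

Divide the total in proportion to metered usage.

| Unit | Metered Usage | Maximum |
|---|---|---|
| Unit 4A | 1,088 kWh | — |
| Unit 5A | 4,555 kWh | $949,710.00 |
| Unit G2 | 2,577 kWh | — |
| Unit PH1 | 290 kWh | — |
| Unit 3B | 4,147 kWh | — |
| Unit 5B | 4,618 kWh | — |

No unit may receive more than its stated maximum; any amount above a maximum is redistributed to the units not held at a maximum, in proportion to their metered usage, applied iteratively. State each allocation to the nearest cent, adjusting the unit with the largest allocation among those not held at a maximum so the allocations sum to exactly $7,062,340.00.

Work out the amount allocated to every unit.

Sum of metered usage: 17,275.
Pro-rata shares before constraints: Unit 4A 444,794.5540; Unit 5A 1,862,168.3763; Unit G2 1,053,525.3360; Unit PH1 118,557.3719; Unit 3B 1,695,370.4185; Unit 5B 1,887,923.9433.
Held at cap: Unit 5A ($949,710.00); residual $6,112,630.00 reallocated over remaining metered usage 12,720.
Redistributed shares: Unit 4A 522,841.3082 → $522,841.31; Unit G2 1,238,384.2382 → $1,238,384.24; Unit PH1 139,360.2752 → $139,360.28; Unit 3B 1,992,851.9347 → $1,992,851.93; Unit 5B 2,219,192.2437 → $2,219,192.24.

Unit 4A: $522,841.31 | Unit 5A: $949,710.00 | Unit G2: $1,238,384.24 | Unit PH1: $139,360.28 | Unit 3B: $1,992,851.93 | Unit 5B: $2,219,192.24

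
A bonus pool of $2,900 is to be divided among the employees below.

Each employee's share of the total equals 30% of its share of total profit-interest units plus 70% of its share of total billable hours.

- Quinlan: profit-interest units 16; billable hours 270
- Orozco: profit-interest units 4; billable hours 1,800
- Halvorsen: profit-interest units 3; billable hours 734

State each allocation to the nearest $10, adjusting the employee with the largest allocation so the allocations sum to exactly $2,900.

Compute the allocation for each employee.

Quinlan: $800 · Orozco: $1,460 · Halvorsen: $640

Profit-interest units total 23; billable hours total 2,804.
Blended shares (30% profit-interest units + 70% billable hours): Quinlan 0.2761; Orozco 0.5015; Halvorsen 0.2224.
Raw shares: Quinlan 800.69; Orozco 1,454.44; Halvorsen 644.87.
At nearest $10: Quinlan $800; Orozco $1,450; Halvorsen $640. Sum = $2,890.
Difference $2,900 − $2,890 = +$10 applied to largest allocation (Orozco): Orozco becomes $1,460.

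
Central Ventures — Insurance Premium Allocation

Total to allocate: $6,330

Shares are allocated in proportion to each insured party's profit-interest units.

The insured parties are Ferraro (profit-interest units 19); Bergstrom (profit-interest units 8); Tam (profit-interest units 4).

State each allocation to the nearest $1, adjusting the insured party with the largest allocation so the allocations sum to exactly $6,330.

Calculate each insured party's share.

Total profit-interest units = 31.
Pro-rata amounts: Ferraro 19/31 × $6,330 = 3,879.68; Bergstrom 8/31 × $6,330 = 1,633.55; Tam 4/31 × $6,330 = 816.77.
After rounding ($1): Ferraro $3,880; Bergstrom $1,634; Tam $817. Sum = $6,331.
Difference $6,330 − $6,331 = −$1 applied to largest allocation (Ferraro): Ferraro becomes $3,879.

Ferraro: $3,879 | Bergstrom: $1,634 | Tam: $817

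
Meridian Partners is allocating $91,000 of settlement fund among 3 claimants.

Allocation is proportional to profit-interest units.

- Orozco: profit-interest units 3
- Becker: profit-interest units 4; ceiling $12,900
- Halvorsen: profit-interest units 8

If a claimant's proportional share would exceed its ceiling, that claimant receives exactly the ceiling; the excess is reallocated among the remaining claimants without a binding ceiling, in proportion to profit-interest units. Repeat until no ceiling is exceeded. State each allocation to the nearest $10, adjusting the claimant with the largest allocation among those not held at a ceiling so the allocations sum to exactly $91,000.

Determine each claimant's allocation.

Orozco: $21,300 | Becker: $12,900 | Halvorsen: $56,800

Combined profit-interest units = 15.
Pro-rata shares before constraints: Orozco 18,200.00; Becker 24,266.67; Halvorsen 48,533.33.
Capped: Becker ($12,900); residual $78,100 reallocated over remaining profit-interest units 11.
Redistributed shares: Orozco 21,300.00 → $21,300; Halvorsen 56,800.00 → $56,800.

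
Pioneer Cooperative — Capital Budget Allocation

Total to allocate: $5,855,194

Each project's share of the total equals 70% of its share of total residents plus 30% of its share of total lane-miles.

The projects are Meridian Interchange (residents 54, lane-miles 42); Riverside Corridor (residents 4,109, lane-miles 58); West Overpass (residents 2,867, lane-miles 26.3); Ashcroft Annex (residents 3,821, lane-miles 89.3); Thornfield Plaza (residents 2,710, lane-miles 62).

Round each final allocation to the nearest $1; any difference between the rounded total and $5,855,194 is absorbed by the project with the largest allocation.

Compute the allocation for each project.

Meridian Interchange: $282,082; Riverside Corridor: $1,608,896; West Overpass: $1,032,931; Ashcroft Annex: $1,719,908; Thornfield Plaza: $1,211,377

Residents total 13,561; lane-miles total 277.6.
Composite weights (70% residents + 30% lane-miles): Meridian Interchange 0.0482; Riverside Corridor 0.2748; West Overpass 0.1764; Ashcroft Annex 0.2937; Thornfield Plaza 0.2069.
Unrounded shares: Meridian Interchange 282,082.48; Riverside Corridor 1,608,896.02; West Overpass 1,032,930.88; Ashcroft Annex 1,719,907.501; Thornfield Plaza 1,211,377.11.
Rounded to nearest $1: Meridian Interchange $282,082; Riverside Corridor $1,608,896; West Overpass $1,032,931; Ashcroft Annex $1,719,908; Thornfield Plaza $1,211,377. Sum = $5,855,194.
Sum already equals the total — no adjustment.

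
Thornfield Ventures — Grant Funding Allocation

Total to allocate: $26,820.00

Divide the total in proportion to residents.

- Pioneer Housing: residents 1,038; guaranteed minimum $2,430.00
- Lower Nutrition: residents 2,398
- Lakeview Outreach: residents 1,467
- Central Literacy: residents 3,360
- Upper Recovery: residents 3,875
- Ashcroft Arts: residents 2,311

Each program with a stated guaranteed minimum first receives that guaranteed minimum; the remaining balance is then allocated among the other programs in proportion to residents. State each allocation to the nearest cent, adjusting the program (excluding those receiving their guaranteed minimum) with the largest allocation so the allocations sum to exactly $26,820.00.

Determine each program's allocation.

Minimums first: Pioneer Housing $2,430.00. Residual $24,390.00.
Residual split over remaining residents 13,411: Lower Nutrition 4,361.1379 → $4,361.14; Lakeview Outreach 2,667.9688 → $2,667.97; Central Literacy 6,110.6853 → $6,110.69; Upper Recovery 7,047.2933 → $7,047.29; Ashcroft Arts 4,202.9148 → $4,202.91.

Pioneer Housing: $2,430.00; Lower Nutrition: $4,361.14; Lakeview Outreach: $2,667.97; Central Literacy: $6,110.69; Upper Recovery: $7,047.29; Ashcroft Arts: $4,202.91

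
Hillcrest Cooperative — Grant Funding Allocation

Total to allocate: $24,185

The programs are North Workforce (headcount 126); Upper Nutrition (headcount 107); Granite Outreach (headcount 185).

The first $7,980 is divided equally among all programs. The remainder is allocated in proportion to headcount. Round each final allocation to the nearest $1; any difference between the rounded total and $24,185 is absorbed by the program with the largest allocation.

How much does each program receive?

First tranche $7,980 split equally: $2,660 each.
Remainder $16,205 by headcount (total 418): North Workforce 4,884.76 → $4,885; Upper Nutrition 4,148.17 → $4,148; Granite Outreach 7,172.07 → $7,172.
Totals: North Workforce $2,660 + $4,885 = $7,545; Upper Nutrition $2,660 + $4,148 = $6,808; Granite Outreach $2,660 + $7,172 = $9,832.

North Workforce: $7,545; Upper Nutrition: $6,808; Granite Outreach: $9,832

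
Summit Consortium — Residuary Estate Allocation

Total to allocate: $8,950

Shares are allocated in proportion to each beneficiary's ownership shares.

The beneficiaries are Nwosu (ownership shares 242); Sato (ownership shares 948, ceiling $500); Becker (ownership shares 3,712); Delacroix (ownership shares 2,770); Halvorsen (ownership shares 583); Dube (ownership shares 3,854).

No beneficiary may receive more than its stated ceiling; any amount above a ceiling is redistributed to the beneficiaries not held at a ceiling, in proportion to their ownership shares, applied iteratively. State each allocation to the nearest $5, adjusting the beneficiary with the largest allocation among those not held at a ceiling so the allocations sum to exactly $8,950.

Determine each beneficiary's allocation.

Nwosu: $185 · Sato: $500 · Becker: $2,810 · Delacroix: $2,095 · Halvorsen: $440 · Dube: $2,920

Total ownership shares = 12,109.
Proportional shares (ignoring caps): Nwosu 178.87; Sato 700.69; Becker 2,743.61; Delacroix 2,047.36; Halvorsen 430.91; Dube 2,848.57.
Cap binds for Sato ($500); residual $8,450 reallocated over remaining ownership shares 11,161.
Shares after redistribution: Nwosu 183.22 → $185; Becker 2,810.36 → $2,810; Delacroix 2,097.17 → $2,095; Halvorsen 441.39 → $440; Dube 2,917.87 → $2,920.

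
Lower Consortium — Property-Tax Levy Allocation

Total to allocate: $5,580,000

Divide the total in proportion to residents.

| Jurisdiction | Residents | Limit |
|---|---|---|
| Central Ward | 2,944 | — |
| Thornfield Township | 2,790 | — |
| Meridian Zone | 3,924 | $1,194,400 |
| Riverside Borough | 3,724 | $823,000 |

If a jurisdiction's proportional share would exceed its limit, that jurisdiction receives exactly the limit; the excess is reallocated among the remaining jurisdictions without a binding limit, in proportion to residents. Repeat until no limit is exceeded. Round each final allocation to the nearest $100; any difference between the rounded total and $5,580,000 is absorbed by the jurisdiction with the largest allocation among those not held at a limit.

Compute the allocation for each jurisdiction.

Residents total: 13,382.
Pro-rata shares before constraints: Central Ward 1,227,583.32; Thornfield Township 1,163,368.70; Meridian Zone 1,636,221.79; Riverside Borough 1,552,826.18.
Cap binds for Meridian Zone ($1,194,400), Riverside Borough ($823,000); remaining pool $3,562,600 reallocated over remaining residents 5,734.
Shares after redistribution: Central Ward 1,829,140.98 → $1,829,100; Thornfield Township 1,733,459.02 → $1,733,500.

Central Ward: $1,829,100 | Thornfield Township: $1,733,500 | Meridian Zone: $1,194,400 | Riverside Borough: $823,000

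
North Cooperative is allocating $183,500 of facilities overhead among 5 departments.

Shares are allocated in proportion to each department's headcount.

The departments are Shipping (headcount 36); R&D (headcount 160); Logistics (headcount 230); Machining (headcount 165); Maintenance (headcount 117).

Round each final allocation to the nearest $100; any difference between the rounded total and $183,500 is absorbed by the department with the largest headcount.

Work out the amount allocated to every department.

Shipping: $9,300 | R&D: $41,500 | Logistics: $59,600 | Machining: $42,800 | Maintenance: $30,300

Total headcount = 36 + 160 + 230 + 165 + 117 = 708.
Proportional shares: Shipping 9,330.51; R&D 41,468.93; Logistics 59,611.58; Machining 42,764.83; Maintenance 30,324.15.
At nearest $100: Shipping $9,300; R&D $41,500; Logistics $59,600; Machining $42,800; Maintenance $30,300. Sum = $183,500.
Rounded total matches; no reconciliation needed.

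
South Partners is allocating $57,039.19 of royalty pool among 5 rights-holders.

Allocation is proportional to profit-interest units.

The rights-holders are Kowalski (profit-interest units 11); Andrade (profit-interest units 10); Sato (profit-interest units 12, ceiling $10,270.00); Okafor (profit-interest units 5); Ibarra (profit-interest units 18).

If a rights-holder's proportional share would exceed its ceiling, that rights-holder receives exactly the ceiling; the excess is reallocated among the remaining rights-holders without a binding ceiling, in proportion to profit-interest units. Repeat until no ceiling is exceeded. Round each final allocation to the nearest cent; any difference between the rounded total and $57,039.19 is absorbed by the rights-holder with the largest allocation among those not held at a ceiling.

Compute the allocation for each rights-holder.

Profit-interest units total: 56.
Pro-rata shares before constraints: Kowalski 11,204.1266; Andrade 10,185.5696; Sato 12,222.6836; Okafor 5,092.7848; Ibarra 18,334.0254.
Cap binds for Sato ($10,270.00); balance $46,769.19 reallocated over remaining profit-interest units 44.
Shares after redistribution: Kowalski 11,692.2975 → $11,692.30; Andrade 10,629.3614 → $10,629.36; Okafor 5,314.6807 → $5,314.68; Ibarra 19,132.8505 → $19,132.85.

Kowalski: $11,692.30; Andrade: $10,629.36; Sato: $10,270.00; Okafor: $5,314.68; Ibarra: $19,132.85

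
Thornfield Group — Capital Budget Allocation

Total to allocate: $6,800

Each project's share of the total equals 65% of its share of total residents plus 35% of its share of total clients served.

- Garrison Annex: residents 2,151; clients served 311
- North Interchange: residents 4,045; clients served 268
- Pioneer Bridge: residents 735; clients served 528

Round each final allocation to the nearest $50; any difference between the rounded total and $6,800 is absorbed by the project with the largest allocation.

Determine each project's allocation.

Garrison Annex: $2,050 | North Interchange: $3,150 | Pioneer Bridge: $1,600

Totals — residents 6,931, clients served 1,107.
Combined weights (65% residents + 35% clients served): Garrison Annex 0.3001; North Interchange 0.4641; Pioneer Bridge 0.2359.
Raw shares: Garrison Annex 2,040.36; North Interchange 3,155.74; Pioneer Bridge 1,603.90.
After rounding ($50): Garrison Annex $2,050; North Interchange $3,150; Pioneer Bridge $1,600. Sum = $6,800.
No rounding difference to absorb.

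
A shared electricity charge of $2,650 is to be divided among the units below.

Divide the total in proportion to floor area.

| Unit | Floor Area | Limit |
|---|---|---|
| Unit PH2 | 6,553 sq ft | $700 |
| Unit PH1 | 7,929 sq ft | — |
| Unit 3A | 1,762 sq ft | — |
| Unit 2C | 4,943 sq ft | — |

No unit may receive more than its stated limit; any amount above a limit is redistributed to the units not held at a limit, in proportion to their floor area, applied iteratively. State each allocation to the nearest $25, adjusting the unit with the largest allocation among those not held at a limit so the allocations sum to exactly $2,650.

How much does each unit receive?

Total floor area = 21,187.
Pro-rata shares before constraints: Unit PH2 819.63; Unit PH1 991.73; Unit 3A 220.39; Unit 2C 618.25.
Capped: Unit PH2 ($700); residual $1,950 reallocated over remaining floor area 14,634.
Redistributed shares: Unit PH1 1,056.55 → $1,050; Unit 3A 234.79 → $225; Unit 2C 658.66 → $650.
Rounding difference +$25 applied to Unit PH1 → $1,075.

Unit PH2: $700 · Unit PH1: $1,075 · Unit 3A: $225 · Unit 2C: $650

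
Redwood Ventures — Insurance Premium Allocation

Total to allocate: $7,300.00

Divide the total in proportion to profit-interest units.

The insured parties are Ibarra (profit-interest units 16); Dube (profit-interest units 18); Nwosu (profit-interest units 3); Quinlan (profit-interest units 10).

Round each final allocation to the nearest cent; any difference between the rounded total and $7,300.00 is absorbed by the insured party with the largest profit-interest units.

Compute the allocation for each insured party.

Ibarra: $2,485.11 · Dube: $2,795.74 · Nwosu: $465.96 · Quinlan: $1,553.19

Sum of profit-interest units: 16 + 18 + 3 + 10 = 47.
Unrounded shares: Ibarra 2,485.1064; Dube 2,795.7447; Nwosu 465.9574; Quinlan 1,553.1915.
After rounding (cent): Ibarra $2,485.11; Dube $2,795.74; Nwosu $465.96; Quinlan $1,553.19. Sum = $7,300.00.
No rounding difference to absorb.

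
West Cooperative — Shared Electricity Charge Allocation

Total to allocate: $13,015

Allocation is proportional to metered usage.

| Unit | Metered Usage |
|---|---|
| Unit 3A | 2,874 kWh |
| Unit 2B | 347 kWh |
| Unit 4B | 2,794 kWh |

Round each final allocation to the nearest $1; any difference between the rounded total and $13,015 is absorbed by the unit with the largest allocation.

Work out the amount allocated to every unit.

Combined metered usage = 6,015.
Pro-rata amounts: Unit 3A 2,874/6,015 × $13,015 = 6,218.64; Unit 2B 347/6,015 × $13,015 = 750.82; Unit 4B 2,794/6,015 × $13,015 = 6,045.54.
After rounding ($1): Unit 3A $6,219; Unit 2B $751; Unit 4B $6,046. Sum = $13,016.
Difference $13,015 − $13,016 = −$1 applied to largest allocation (Unit 3A): Unit 3A becomes $6,218.

Unit 3A: $6,218 | Unit 2B: $751 | Unit 4B: $6,046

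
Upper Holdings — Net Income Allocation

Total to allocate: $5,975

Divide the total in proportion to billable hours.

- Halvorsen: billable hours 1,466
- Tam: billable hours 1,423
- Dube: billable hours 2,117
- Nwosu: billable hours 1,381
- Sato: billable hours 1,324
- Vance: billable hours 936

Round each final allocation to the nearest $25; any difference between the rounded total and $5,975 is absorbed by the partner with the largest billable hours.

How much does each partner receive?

Halvorsen: $1,025; Tam: $975; Dube: $1,450; Nwosu: $950; Sato: $925; Vance: $650

Sum of billable hours: 1,466 + 1,423 + 2,117 + 1,381 + 1,324 + 936 = 8,647.
Raw shares: Halvorsen 1,012.99; Tam 983.28; Dube 1,462.83; Nwosu 954.26; Sato 914.87; Vance 646.77.
At nearest $25: Halvorsen $1,025; Tam $975; Dube $1,475; Nwosu $950; Sato $925; Vance $650. Sum = $6,000.
Difference $5,975 − $6,000 = −$25 applied to largest billable hours (Dube): Dube becomes $1,450.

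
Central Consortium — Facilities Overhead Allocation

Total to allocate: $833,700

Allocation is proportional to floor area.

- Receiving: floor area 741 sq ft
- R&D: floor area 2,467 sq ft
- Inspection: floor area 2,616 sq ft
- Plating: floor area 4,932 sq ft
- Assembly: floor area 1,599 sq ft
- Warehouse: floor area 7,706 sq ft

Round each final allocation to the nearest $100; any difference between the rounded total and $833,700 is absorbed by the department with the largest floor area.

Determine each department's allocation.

Total floor area = 741 + 2,467 + 2,616 + 4,932 + 1,599 + 7,706 = 20,061.
Proportional shares: Receiving 30,794.66; R&D 102,524.20; Inspection 108,716.38; Plating 204,965.28; Assembly 66,451.64; Warehouse 320,247.85.
Rounded to nearest $100: Receiving $30,800; R&D $102,500; Inspection $108,700; Plating $205,000; Assembly $66,500; Warehouse $320,200. Sum = $833,700.
No rounding difference to absorb.

Receiving: $30,800 · R&D: $102,500 · Inspection: $108,700 · Plating: $205,000 · Assembly: $66,500 · Warehouse: $320,200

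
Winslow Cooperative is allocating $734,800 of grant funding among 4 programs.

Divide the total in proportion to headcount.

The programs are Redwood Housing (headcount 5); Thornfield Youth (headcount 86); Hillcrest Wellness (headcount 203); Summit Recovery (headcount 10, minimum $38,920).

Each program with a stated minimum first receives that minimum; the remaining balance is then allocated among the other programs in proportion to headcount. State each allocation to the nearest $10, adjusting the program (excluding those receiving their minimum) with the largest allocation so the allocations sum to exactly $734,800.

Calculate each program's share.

Fund the minimums — Summit Recovery $38,920. Remaining pool $695,880.
Remaining pool split over remaining headcount 294: Redwood Housing 11,834.69 → $11,830; Thornfield Youth 203,556.73 → $203,560; Hillcrest Wellness 480,488.57 → $480,490.

Redwood Housing: $11,830; Thornfield Youth: $203,560; Hillcrest Wellness: $480,490; Summit Recovery: $38,920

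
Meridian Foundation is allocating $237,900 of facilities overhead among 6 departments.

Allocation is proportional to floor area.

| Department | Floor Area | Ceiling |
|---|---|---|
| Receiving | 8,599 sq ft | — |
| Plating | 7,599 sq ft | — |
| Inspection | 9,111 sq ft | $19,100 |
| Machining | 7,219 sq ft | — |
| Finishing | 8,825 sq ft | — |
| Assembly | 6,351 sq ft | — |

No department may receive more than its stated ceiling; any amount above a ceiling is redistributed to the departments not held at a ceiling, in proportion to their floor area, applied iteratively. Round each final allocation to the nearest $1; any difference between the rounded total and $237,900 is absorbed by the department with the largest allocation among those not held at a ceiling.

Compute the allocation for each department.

Sum of floor area: 47,704.
Proportional shares (ignoring caps): Receiving 42,883.24; Plating 37,896.24; Inspection 45,436.59; Machining 36,001.18; Finishing 44,010.30; Assembly 31,672.46.
Capped: Inspection ($19,100); remaining pool $218,800 reallocated over remaining floor area 38,593.
Redistributed shares: Receiving 48,751.36 → $48,751; Plating 43,081.94 → $43,082; Machining 40,927.56 → $40,928; Finishing 50,032.65 → $50,033; Assembly 36,006.499 → $36,006.

Receiving: $48,751 · Plating: $43,082 · Inspection: $19,100 · Machining: $40,928 · Finishing: $50,033 · Assembly: $36,006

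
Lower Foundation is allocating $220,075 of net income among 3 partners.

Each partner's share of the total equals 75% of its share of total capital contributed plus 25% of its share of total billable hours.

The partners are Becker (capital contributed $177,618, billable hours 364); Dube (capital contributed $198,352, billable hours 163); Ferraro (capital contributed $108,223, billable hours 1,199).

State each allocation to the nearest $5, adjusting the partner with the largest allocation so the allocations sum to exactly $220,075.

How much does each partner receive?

Capital contributed total 484,193; billable hours total 1,726.
Combined weights (75% capital contributed + 25% billable hours): Becker 0.3278; Dube 0.3309; Ferraro 0.3413.
Proportional shares: Becker 72,151.12; Dube 72,811.95; Ferraro 75,111.93.
After rounding ($5): Becker $72,150; Dube $72,810; Ferraro $75,110. Sum = $220,070.
Difference $220,075 − $220,070 = +$5 applied to largest allocation (Ferraro): Ferraro becomes $75,115.

Becker: $72,150 · Dube: $72,810 · Ferraro: $75,115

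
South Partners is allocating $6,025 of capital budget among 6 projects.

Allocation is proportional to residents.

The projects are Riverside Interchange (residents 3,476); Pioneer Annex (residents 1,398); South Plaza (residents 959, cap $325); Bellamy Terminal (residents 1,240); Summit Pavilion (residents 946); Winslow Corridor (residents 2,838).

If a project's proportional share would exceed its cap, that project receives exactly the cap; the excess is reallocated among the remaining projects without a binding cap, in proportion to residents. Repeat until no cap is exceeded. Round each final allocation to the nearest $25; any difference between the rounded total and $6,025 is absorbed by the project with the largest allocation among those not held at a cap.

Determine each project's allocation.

Riverside Interchange: $2,000; Pioneer Annex: $800; South Plaza: $325; Bellamy Terminal: $725; Summit Pavilion: $550; Winslow Corridor: $1,625

Total residents = 10,857.
Unconstrained shares: Riverside Interchange 1,928.98; Pioneer Annex 775.81; South Plaza 532.19; Bellamy Terminal 688.13; Summit Pavilion 524.97; Winslow Corridor 1,574.92.
Cap binds for South Plaza ($325); balance $5,700 reallocated over remaining residents 9,898.
Redistributed shares: Riverside Interchange 2,001.74 → $2,000; Pioneer Annex 805.07 → $800; Bellamy Terminal 714.08 → $725; Summit Pavilion 544.78 → $550; Winslow Corridor 1,634.33 → $1,625.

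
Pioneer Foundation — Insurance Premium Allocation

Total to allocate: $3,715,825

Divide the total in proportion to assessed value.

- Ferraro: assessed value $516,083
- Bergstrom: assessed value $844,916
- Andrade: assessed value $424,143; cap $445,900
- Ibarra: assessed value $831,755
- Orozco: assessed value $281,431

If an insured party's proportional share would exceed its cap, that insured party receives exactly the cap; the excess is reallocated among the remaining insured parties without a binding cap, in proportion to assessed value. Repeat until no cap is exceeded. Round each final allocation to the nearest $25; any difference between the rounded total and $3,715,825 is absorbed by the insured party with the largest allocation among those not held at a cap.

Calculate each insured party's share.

Ferraro: $682,075 · Bergstrom: $1,116,650 · Andrade: $445,900 · Ibarra: $1,099,250 · Orozco: $371,950

Combined assessed value = 2,898,328.
Pro-rata shares before constraints: Ferraro 661,648.41; Bergstrom 1,083,231.43; Andrade 543,775.98; Ibarra 1,066,358.27; Orozco 360,810.90.
Cap binds for Andrade ($445,900); remaining pool $3,269,925 reallocated over remaining assessed value 2,474,185.
Shares after redistribution: Ferraro 682,064.08 → $682,075; Bergstrom 1,116,655.36 → $1,116,650; Ibarra 1,099,261.56 → $1,099,250; Orozco 371,944.00 → $371,950.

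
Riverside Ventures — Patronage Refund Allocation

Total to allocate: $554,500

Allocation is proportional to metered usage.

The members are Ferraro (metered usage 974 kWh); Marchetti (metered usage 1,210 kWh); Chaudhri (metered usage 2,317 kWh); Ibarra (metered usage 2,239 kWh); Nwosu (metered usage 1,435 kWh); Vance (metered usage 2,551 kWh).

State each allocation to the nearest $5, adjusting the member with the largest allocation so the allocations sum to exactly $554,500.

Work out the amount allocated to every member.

Ferraro: $50,355; Marchetti: $62,555; Chaudhri: $119,780; Ibarra: $115,750; Nwosu: $74,185; Vance: $131,875

Total metered usage = 10,726.
Proportional shares: Ferraro 974/10,726 × $554,500 = 50,352.69; Marchetti 1,210/10,726 × $554,500 = 62,553.14; Chaudhri 2,317/10,726 × $554,500 = 119,781.51; Ibarra 2,239/10,726 × $554,500 = 115,749.16; Nwosu 1,435/10,726 × $554,500 = 74,184.92; Vance 2,551/10,726 × $554,500 = 131,878.57.
After rounding ($5): Ferraro $50,355; Marchetti $62,555; Chaudhri $119,780; Ibarra $115,750; Nwosu $74,185; Vance $131,880. Sum = $554,505.
Difference $554,500 − $554,505 = −$5 applied to largest allocation (Vance): Vance becomes $131,875.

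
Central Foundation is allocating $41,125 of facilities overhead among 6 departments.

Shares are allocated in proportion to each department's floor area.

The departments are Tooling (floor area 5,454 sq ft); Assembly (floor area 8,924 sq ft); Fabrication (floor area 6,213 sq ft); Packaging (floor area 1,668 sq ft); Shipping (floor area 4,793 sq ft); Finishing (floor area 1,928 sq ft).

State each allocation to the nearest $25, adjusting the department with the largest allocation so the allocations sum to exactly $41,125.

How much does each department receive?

Floor area total: 28,980.
Unrounded shares: Tooling 5,454/28,980 × $41,125 = 7,739.67; Assembly 8,924/28,980 × $41,125 = 12,663.89; Fabrication 6,213/28,980 × $41,125 = 8,816.76; Packaging 1,668/28,980 × $41,125 = 2,367.03; Shipping 4,793/28,980 × $41,125 = 6,801.66; Finishing 1,928/28,980 × $41,125 = 2,735.99.
After rounding ($25): Tooling $7,750; Assembly $12,675; Fabrication $8,825; Packaging $2,375; Shipping $6,800; Finishing $2,725. Sum = $41,150.
Difference $41,125 − $41,150 = −$25 applied to largest allocation (Assembly): Assembly becomes $12,650.

Tooling: $7,750 · Assembly: $12,650 · Fabrication: $8,825 · Packaging: $2,375 · Shipping: $6,800 · Finishing: $2,725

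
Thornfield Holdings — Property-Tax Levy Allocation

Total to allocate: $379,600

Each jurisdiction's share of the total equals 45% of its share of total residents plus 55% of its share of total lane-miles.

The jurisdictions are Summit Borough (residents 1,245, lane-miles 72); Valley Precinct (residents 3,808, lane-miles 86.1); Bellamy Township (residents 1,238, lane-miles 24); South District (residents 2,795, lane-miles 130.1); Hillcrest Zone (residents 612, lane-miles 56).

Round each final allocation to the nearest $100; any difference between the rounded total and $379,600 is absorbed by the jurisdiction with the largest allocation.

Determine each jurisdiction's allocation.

Totals — residents 9,698, lane-miles 368.2.
Blended shares (45% residents + 55% lane-miles): Summit Borough 0.1653; Valley Precinct 0.3053; Bellamy Township 0.0933; South District 0.3240; Hillcrest Zone 0.1120.
Unrounded shares: Summit Borough 62,755.43; Valley Precinct 115,895.07; Bellamy Township 35,414.75; South District 123,001.41; Hillcrest Zone 42,533.34.
At nearest $100: Summit Borough $62,800; Valley Precinct $115,900; Bellamy Township $35,400; South District $123,000; Hillcrest Zone $42,500. Sum = $379,600.
No rounding difference to absorb.

Summit Borough: $62,800; Valley Precinct: $115,900; Bellamy Township: $35,400; South District: $123,000; Hillcrest Zone: $42,500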